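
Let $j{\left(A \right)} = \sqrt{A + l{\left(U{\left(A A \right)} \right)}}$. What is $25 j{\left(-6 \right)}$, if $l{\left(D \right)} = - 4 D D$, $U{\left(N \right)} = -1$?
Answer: $25 i \sqrt{10} \approx 79.057 i$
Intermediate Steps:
$l{\left(D \right)} = - 4 D^{2}$
$j{\left(A \right)} = \sqrt{-4 + A}$ ($j{\left(A \right)} = \sqrt{A - 4 \left(-1\right)^{2}} = \sqrt{A - 4} = \sqrt{-4 + A}$)
$25 j{\left(-6 \right)} = 25 \sqrt{-4 - 6} = 25 \sqrt{-10} = 25 i \sqrt{10}$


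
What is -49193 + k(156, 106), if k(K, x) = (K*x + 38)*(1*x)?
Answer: 1707651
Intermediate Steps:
k(K, x) = x*(38 + K*x) (k(K, x) = (38 + K*x)*x = x*(38 + K*x))
-49193 + k(156, 106) = -49193 + 106*(38 + 156*106) = -49193 + 106*(38 + 16536) = -49193 + 106*16574 = -49193 + 1756844 = 1707651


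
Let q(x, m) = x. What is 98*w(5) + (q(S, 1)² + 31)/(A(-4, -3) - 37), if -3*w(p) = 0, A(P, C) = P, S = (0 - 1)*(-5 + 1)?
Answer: -47/41 ≈ -1.1463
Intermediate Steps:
S = 4 (S = -1*(-4) = 4)
w(p) = 0 (w(p) = -⅓*0 = 0)
98*w(5) + (q(S, 1)² + 31)/(A(-4, -3) - 37) = 98*0 + (4² + 31)/(-4 - 37) = 0 + (16 + 31)/(-41) = 0 + 47*(-1/41) = 0 - 47/41 = -47/41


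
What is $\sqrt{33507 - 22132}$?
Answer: $5 \sqrt{455} \approx 106.65$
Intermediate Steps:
$\sqrt{33507 - 22132} = \sqrt{11375} = 5 \sqrt{455}$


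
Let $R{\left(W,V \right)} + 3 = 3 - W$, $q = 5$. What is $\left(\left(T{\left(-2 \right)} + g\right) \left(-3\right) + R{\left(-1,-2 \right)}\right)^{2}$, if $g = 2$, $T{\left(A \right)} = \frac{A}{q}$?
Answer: $\frac{361}{25} \approx 14.44$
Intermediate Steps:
$T{\left(A \right)} = \frac{A}{5}$
$R{\left(W,V \right)} = - W$ ($R{\left(W,V \right)} = -3 - \left(-3 + W\right) = - W$)
$\left(\left(T{\left(-2 \right)} + g\right) \left(-3\right) + R{\left(-1,-2 \right)}\right)^{2} = \left(\left(\frac{1}{5} \left(-2\right) + 2\right) \left(-3\right) - -1\right)^{2} = \left(\left(- \frac{2}{5} + 2\right) \left(-3\right) + 1\right)^{2} = \left(\frac{8}{5} \left(-3\right) + 1\right)^{2} = \left(- \frac{24}{5} + 1\right)^{2} = \left(- \frac{19}{5}\right)^{2} = \frac{361}{25}$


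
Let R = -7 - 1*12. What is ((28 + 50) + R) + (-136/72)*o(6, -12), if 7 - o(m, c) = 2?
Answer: 446/9 ≈ 49.556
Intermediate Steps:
o(m, c) = 5 (o(m, c) = 7 - 1*2 = 7 - 2 = 5)
R = -19 (R = -7 - 12 = -19)
((28 + 50) + R) + (-136/72)*o(6, -12) = ((28 + 50) - 19) - 136/72*5 = (78 - 19) - 136*1/72*5 = 59 - 17/9*5 = 59 - 85/9 = 446/9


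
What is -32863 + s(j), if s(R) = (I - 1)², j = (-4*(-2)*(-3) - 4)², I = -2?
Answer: -32854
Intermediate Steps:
j = 784 (j = (8*(-3) - 4)² = (-24 - 4)² = (-28)² = 784)
s(R) = 9 (s(R) = (-2 - 1)² = (-3)² = 9)
-32863 + s(j) = -32863 + 9 = -32854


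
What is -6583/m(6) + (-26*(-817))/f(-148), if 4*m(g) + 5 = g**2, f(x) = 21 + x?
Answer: -4002666/3937 ≈ -1016.7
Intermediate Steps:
m(g) = -5/4 + g**2/4
-6583/m(6) + (-26*(-817))/f(-148) = -6583/(-5/4 + (1/4)*6**2) + (-26*(-817))/(21 - 148) = -6583/(-5/4 + (1/4)*36) + 21242/(-127) = -6583/(-5/4 + 9) + 21242*(-1/127) = -6583/31/4 - 21242/127 = -6583*4/31 - 21242/127 = -26332/31 - 21242/127 = -4002666/3937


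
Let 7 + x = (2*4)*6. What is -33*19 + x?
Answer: -586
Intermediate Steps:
x = 41 (x = -7 + (2*4)*6 = -7 + 8*6 = -7 + 48 = 41)
-33*19 + x = -33*19 + 41 = -627 + 41 = -586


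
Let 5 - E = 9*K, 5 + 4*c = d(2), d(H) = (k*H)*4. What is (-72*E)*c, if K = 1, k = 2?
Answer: 792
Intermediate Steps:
d(H) = 8*H (d(H) = (2*H)*4 = 8*H)
c = 11/4 (c = -5/4 + (8*2)/4 = -5/4 + (¼)*16 = -5/4 + 4 = 11/4 ≈ 2.7500)
E = -4 (E = 5 - 9 = -4)
(-72*E)*c = -72*(-4)*(11/4) = 288*(11/4) = 792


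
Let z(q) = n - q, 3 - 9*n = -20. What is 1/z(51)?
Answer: -9/436 ≈ -0.020642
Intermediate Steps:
n = 23/9 (n = ⅓ - ⅑*(-20) = ⅓ + 20/9 = 23/9 ≈ 2.5556)
z(q) = 23/9 - q
1/z(51) = 1/(23/9 - 1*51) = 1/(23/9 - 51) = 1/(-436/9) = -9/436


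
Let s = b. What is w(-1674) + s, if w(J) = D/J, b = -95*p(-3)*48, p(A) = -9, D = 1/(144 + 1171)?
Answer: 90341762399/2201310 ≈ 41040.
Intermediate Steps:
D = 1/1315 ≈ 0.00076046
b = 41040 (b = -95*(-9)*48 = 855*48 = 41040)
w(J) = 1/(1315*J)
s = 41040
w(-1674) + s = (1/1315)/(-1674) + 41040 = (1/1315)*(-1/1674) + 41040 = -1/2201310 + 41040 = 90341762399/2201310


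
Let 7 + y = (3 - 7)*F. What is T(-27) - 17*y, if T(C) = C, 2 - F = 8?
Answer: -316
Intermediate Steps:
F = -6 (F = 2 - 1*8 = 2 - 8 = -6)
y = 17 (y = -7 + (3 - 7)*(-6) = -7 - 4*(-6) = -7 + 24 = 17)
T(-27) - 17*y = -27 - 17*17 = -27 - 289 = -316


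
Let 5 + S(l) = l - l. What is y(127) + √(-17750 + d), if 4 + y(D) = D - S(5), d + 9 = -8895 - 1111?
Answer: 128 + 3*I*√3085 ≈ 128.0 + 166.63*I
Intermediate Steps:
S(l) = -5 (S(l) = -5 + (l - l) = -5 + 0 = -5)
d = -10015 (d = -9 + (-8895 - 1111) = -9 - 10006 = -10015)
y(D) = 1 + D (y(D) = -4 + (D - 1*(-5)) = -4 + (D + 5) = -4 + (5 + D) = 1 + D)
y(127) + √(-17750 + d) = (1 + 127) + √(-17750 - 10015) = 128 + √(-27765) = 128 + 3*I*√3085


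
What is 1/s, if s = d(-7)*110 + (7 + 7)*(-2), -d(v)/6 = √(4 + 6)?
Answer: 7/1088804 - 165*√10/1088804 ≈ -0.00047279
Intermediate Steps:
d(v) = -6*√10 (d(v) = -6*√(4 + 6) = -6*√10)
s = -28 - 660*√10 (s = -6*√10*110 + (7 + 7)*(-2) = -660*√10 + 14*(-2) = -660*√10 - 28 = -28 - 660*√10 ≈ -2115.1)
1/s = 1/(-28 - 660*√10)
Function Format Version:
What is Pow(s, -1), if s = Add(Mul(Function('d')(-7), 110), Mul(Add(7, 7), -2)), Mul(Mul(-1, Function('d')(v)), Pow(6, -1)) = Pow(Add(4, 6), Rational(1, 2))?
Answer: Add(Rational(7, 1088804), Mul(Rational(-165, 1088804), Pow(10, Rational(1, 2)))) ≈ -0.00047279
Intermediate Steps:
Function('d')(v) = Mul(-6, Pow(10, Rational(1, 2))) (Function('d')(v) = Mul(-6, Pow(Add(4, 6), Rational(1, 2))) = Mul(-6, Pow(10, Rational(1, 2))))
s = Add(-28, Mul(-660, Pow(10, Rational(1, 2)))) (s = Add(Mul(Mul(-6, Pow(10, Rational(1, 2))), 110), Mul(Add(7, 7), -2)) = Add(Mul(-660, Pow(10, Rational(1, 2))), Mul(14, -2)) = Add(Mul(-660, Pow(10, Rational(1, 2))), -28) = Add(-28, Mul(-660, Pow(10, Rational(1, 2)))) ≈ -2115.1)
Pow(s, -1) = Pow(Add(-28, Mul(-660, Pow(10, Rational(1, 2)))), -1)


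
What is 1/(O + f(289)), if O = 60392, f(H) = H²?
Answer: 1/143913 ≈ 6.9486e-6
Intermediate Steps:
1/(O + f(289)) = 1/(60392 + 289²) = 1/(60392 + 83521) = 1/143913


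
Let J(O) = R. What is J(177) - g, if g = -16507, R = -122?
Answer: 16385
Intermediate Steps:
J(O) = -122
J(177) - g = -122 - 1*(-16507) = -122 + 16507 = 16385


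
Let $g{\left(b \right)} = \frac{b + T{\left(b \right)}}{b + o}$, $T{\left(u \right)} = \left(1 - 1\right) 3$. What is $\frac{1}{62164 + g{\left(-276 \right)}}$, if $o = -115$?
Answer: $\frac{17}{1056800} \approx 1.6086 \cdot 10^{-5}$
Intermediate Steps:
$T{\left(u \right)} = 0$ ($T{\left(u \right)} = 0 \cdot 3 = 0$)
$g{\left(b \right)} = \frac{b}{-115 + b}$ ($g{\left(b \right)} = \frac{b + 0}{b - 115} = \frac{b}{-115 + b}$)
$\frac{1}{62164 + g{\left(-276 \right)}} = \frac{1}{62164 - \frac{276}{-115 - 276}} = \frac{1}{62164 - \frac{276}{-391}} = \frac{1}{62164 - - \frac{12}{17}} = \frac{1}{62164 + \frac{12}{17}} = \frac{1}{\frac{1056800}{17}} = \frac{17}{1056800}$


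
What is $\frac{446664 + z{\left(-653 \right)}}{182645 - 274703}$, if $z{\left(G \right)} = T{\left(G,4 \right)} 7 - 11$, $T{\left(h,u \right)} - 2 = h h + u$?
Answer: $- \frac{1715779}{46029} \approx -37.276$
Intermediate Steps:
$T{\left(h,u \right)} = 2 + u + h^{2}$ ($T{\left(h,u \right)} = 2 + \left(h h + u\right) = 2 + \left(h^{2} + u\right) = 2 + \left(u + h^{2}\right) = 2 + u + h^{2}$)
$z{\left(G \right)} = 31 + 7 G^{2}$ ($z{\left(G \right)} = \left(2 + 4 + G^{2}\right) 7 - 11 = \left(6 + G^{2}\right) 7 - 11 = \left(42 + 7 G^{2}\right) - 11 = 31 + 7 G^{2}$)
$\frac{446664 + z{\left(-653 \right)}}{182645 - 274703} = \frac{446664 + \left(31 + 7 \left(-653\right)^{2}\right)}{182645 - 274703} = \frac{446664 + \left(31 + 7 \cdot 426409\right)}{-92058} = \left(446664 + \left(31 + 2984863\right)\right) \left(- \frac{1}{92058}\right) = \left(446664 + 2984894\right) \left(- \frac{1}{92058}\right) = 3431558 \left(- \frac{1}{92058}\right) = - \frac{1715779}{46029}$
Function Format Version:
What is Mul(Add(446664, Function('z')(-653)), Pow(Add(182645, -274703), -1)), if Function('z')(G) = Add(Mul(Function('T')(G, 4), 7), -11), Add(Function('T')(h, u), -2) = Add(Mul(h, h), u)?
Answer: Rational(-1715779, 46029) ≈ -37.276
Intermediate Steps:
Function('T')(h, u) = Add(2, u, Pow(h, 2)) (Function('T')(h, u) = Add(2, Add(Mul(h, h), u)) = Add(2, Add(Pow(h, 2), u)) = Add(2, Add(u, Pow(h, 2))) = Add(2, u, Pow(h, 2)))
Function('z')(G) = Add(31, Mul(7, Pow(G, 2))) (Function('z')(G) = Add(Mul(Add(2, 4, Pow(G, 2)), 7), -11) = Add(Mul(Add(6, Pow(G, 2)), 7), -11) = Add(Add(42, Mul(7, Pow(G, 2))), -11) = Add(31, Mul(7, Pow(G, 2))))
Mul(Add(446664, Function('z')(-653)), Pow(Add(182645, -274703), -1)) = Mul(Add(446664, Add(31, Mul(7, Pow(-653, 2)))), Pow(Add(182645, -274703), -1)) = Mul(Add(446664, Add(31, Mul(7, 426409))), Pow(-92058, -1)) = Mul(Add(446664, Add(31, 2984863)), Rational(-1, 92058)) = Mul(Add(446664, 2984894), Rational(-1, 92058)) = Mul(3431558, Rational(-1, 92058)) = Rational(-1715779, 46029)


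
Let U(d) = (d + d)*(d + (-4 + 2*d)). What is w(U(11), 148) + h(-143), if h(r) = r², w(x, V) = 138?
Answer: 20587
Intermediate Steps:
U(d) = 2*d*(-4 + 3*d) (U(d) = (2*d)*(-4 + 3*d) = 2*d*(-4 + 3*d))
w(U(11), 148) + h(-143) = 138 + (-143)² = 138 + 20449 = 20587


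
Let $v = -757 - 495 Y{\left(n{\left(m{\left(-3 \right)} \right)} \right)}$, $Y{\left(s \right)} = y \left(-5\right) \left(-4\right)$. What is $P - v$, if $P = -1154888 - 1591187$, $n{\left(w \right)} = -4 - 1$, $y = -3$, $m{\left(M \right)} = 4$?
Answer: $-2775018$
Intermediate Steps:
$n{\left(w \right)} = -5$ ($n{\left(w \right)} = -4 - 1 = -5$)
$Y{\left(s \right)} = -60$ ($Y{\left(s \right)} = \left(-3\right) \left(-5\right) \left(-4\right) = 15 \left(-4\right) = -60$)
$P = -2746075$ ($P = -1154888 - 1591187 = -2746075$)
$v = 28943$ ($v = -757 - -29700 = -757 + 29700 = 28943$)
$P - v = -2746075 - 28943 = -2775018$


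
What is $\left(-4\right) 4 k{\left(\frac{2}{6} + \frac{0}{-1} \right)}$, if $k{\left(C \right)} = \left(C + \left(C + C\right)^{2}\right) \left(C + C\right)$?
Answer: $- \frac{224}{27} \approx -8.2963$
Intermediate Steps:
$k{\left(C \right)} = 2 C \left(C + 4 C^{2}\right)$ ($k{\left(C \right)} = \left(C + \left(2 C\right)^{2}\right) 2 C = \left(C + 4 C^{2}\right) 2 C = 2 C \left(C + 4 C^{2}\right)$)
$\left(-4\right) 4 k{\left(\frac{2}{6} + \frac{0}{-1} \right)} = \left(-4\right) 4 \left(\frac{2}{6} + \frac{0}{-1}\right)^{2} \left(2 + 8 \left(\frac{2}{6} + \frac{0}{-1}\right)\right) = - 16 \left(2 \cdot \frac{1}{6} + 0 \left(-1\right)\right)^{2} \left(2 + 8 \left(2 \cdot \frac{1}{6} + 0 \left(-1\right)\right)\right) = - 16 \left(\frac{1}{3} + 0\right)^{2} \left(2 + 8 \left(\frac{1}{3} + 0\right)\right) = - 16 \frac{2 + 8 \cdot \frac{1}{3}}{9} = - 16 \frac{2 + \frac{8}{3}}{9} = - 16 \cdot \frac{1}{9} \cdot \frac{14}{3} = \left(-16\right) \frac{14}{27} = - \frac{224}{27}$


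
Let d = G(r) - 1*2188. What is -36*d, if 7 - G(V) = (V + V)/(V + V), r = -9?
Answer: 78552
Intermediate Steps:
G(V) = 6 (G(V) = 7 - (V + V)/(V + V) = 7 - 2*V/(2*V) = 7 - 2*V*1/(2*V) = 7 - 1*1 = 7 - 1 = 6)
d = -2182 (d = 6 - 1*2188 = 6 - 2188 = -2182)
-36*d = -36*(-2182) = 78552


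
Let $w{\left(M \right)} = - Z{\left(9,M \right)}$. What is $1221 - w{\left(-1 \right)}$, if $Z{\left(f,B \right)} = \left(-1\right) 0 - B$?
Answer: $1222$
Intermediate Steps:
$Z{\left(f,B \right)} = - B$ ($Z{\left(f,B \right)} = 0 - B = - B$)
$w{\left(M \right)} = M$ ($w{\left(M \right)} = - \left(-1\right) M = M$)
$1221 - w{\left(-1 \right)} = 1221 - -1 = 1221 + 1 = 1222$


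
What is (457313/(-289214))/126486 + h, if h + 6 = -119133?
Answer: -4358285950491869/36581522004 ≈ -1.1914e+5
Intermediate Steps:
h = -119139 (h = -6 - 119133 = -119139)
(457313/(-289214))/126486 + h = (457313/(-289214))/126486 - 119139 = (457313*(-1/289214))*(1/126486) - 119139 = -457313/289214*1/126486 - 119139 = -457313/36581522004 - 119139 = -4358285950491869/36581522004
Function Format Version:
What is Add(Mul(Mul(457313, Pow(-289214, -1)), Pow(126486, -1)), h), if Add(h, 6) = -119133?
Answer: Rational(-4358285950491869, 36581522004) ≈ -1.1914e+5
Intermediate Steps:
h = -119139 (h = Add(-6, -119133) = -119139)
Add(Mul(Mul(457313, Pow(-289214, -1)), Pow(126486, -1)), h) = Add(Mul(Mul(457313, Pow(-289214, -1)), Pow(126486, -1)), -119139) = Add(Mul(Mul(457313, Rational(-1, 289214)), Rational(1, 126486)), -119139) = Add(Mul(Rational(-457313, 289214), Rational(1, 126486)), -119139) = Add(Rational(-457313, 36581522004), -119139) = Rational(-4358285950491869, 36581522004)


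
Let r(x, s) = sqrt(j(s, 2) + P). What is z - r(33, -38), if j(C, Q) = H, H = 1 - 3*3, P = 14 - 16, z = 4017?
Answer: 4017 - I*sqrt(10) ≈ 4017.0 - 3.1623*I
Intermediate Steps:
P = -2
H = -8 (H = 1 - 9 = -8)
j(C, Q) = -8
r(x, s) = I*sqrt(10) (r(x, s) = sqrt(-8 - 2) = sqrt(-10) = I*sqrt(10))
z - r(33, -38) = 4017 - I*sqrt(10)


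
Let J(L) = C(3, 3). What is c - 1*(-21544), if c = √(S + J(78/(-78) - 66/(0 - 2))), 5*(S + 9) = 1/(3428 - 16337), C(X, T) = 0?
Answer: 21544 + I*√37494577770/64545 ≈ 21544.0 + 3.0*I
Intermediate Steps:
J(L) = 0
S = -580906/64545 (S = -9 + 1/(5*(3428 - 16337)) = -9 + (⅕)/(-12909) = -9 + (⅕)*(-1/12909) = -9 - 1/64545 = -580906/64545 ≈ -9.0000)
c = I*√37494577770/64545 (c = √(-580906/64545 + 0) = √(-580906/64545) = I*√37494577770/64545 ≈ 3.0*I)
c - 1*(-21544) = I*√37494577770/64545 - 1*(-21544) = I*√37494577770/64545 + 21544 = 21544 + I*√37494577770/64545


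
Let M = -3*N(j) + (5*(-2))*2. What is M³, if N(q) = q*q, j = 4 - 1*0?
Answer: -314432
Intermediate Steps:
j = 4 (j = 4 + 0 = 4)
N(q) = q²
M = -68 (M = -3*4² + (5*(-2))*2 = -3*16 - 10*2 = -48 - 20 = -68)
M³ = (-68)³ = -314432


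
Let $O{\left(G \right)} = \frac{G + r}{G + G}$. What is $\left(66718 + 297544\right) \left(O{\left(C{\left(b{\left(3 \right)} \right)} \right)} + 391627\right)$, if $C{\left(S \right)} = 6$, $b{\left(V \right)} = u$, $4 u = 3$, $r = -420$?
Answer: $142642267235$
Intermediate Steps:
$u = \frac{3}{4}$ ($u = \frac{1}{4} \cdot 3 = \frac{3}{4} \approx 0.75$)
$b{\left(V \right)} = \frac{3}{4}$
$O{\left(G \right)} = \frac{-420 + G}{2 G}$ ($O{\left(G \right)} = \frac{G - 420}{G + G} = \frac{-420 + G}{2 G}$)
$\left(66718 + 297544\right) \left(O{\left(C{\left(b{\left(3 \right)} \right)} \right)} + 391627\right) = \left(66718 + 297544\right) \left(\frac{-420 + 6}{2 \cdot 6} + 391627\right) = 364262 \left(\frac{1}{2} \cdot \frac{1}{6} \left(-414\right) + 391627\right) = 364262 \left(- \frac{69}{2} + 391627\right) = 364262 \cdot \frac{783185}{2} = 142642267235$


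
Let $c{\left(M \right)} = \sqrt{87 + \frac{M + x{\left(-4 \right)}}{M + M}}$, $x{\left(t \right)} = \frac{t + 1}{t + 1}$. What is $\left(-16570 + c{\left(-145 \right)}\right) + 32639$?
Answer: $16069 + \frac{\sqrt{1839615}}{145} \approx 16078.0$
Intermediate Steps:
$x{\left(t \right)} = 1$ ($x{\left(t \right)} = \frac{1 + t}{1 + t} = 1$)
$c{\left(M \right)} = \sqrt{87 + \frac{1 + M}{2 M}}$ ($c{\left(M \right)} = \sqrt{87 + \frac{M + 1}{M + M}} = \sqrt{87 + \frac{1 + M}{2 M}}$)
$\left(-16570 + c{\left(-145 \right)}\right) + 32639 = \left(-16570 + \frac{\sqrt{350 + \frac{2}{-145}}}{2}\right) + 32639 = \left(-16570 + \frac{\sqrt{350 + 2 \left(- \frac{1}{145}\right)}}{2}\right) + 32639 = \left(-16570 + \frac{\sqrt{350 - \frac{2}{145}}}{2}\right) + 32639 = \left(-16570 + \frac{\sqrt{\frac{50748}{145}}}{2}\right) + 32639 = \left(-16570 + \frac{\frac{2}{145} \sqrt{1839615}}{2}\right) + 32639 = \left(-16570 + \frac{\sqrt{1839615}}{145}\right) + 32639 = 16069 + \frac{\sqrt{1839615}}{145}$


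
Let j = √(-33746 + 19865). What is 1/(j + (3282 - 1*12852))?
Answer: -3190/30532927 - I*√13881/91598781 ≈ -0.00010448 - 1.2862e-6*I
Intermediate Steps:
j = I*√13881 (j = √(-13881) = I*√13881 ≈ 117.82*I)
1/(j + (3282 - 1*12852)) = 1/(I*√13881 + (3282 - 1*12852)) = 1/(I*√13881 + (3282 - 12852)) = 1/(I*√13881 - 9570) = 1/(-9570 + I*√13881)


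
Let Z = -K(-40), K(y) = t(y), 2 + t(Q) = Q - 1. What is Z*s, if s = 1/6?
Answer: 43/6 ≈ 7.1667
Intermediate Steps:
t(Q) = -3 + Q (t(Q) = -2 + (Q - 1) = -2 + (-1 + Q) = -3 + Q)
K(y) = -3 + y
s = ⅙ ≈ 0.16667
Z = 43 (Z = -(-3 - 40) = -1*(-43) = 43)
Z*s = 43*(⅙) = 43/6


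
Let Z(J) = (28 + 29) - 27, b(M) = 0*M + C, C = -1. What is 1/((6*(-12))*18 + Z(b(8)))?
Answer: -1/1266 ≈ -0.00078989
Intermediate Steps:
b(M) = -1 (b(M) = 0*M - 1 = 0 - 1 = -1)
Z(J) = 30 (Z(J) = 57 - 27 = 30)
1/((6*(-12))*18 + Z(b(8))) = 1/((6*(-12))*18 + 30) = 1/(-72*18 + 30) = 1/(-1296 + 30) = 1/(-1266) = -1/1266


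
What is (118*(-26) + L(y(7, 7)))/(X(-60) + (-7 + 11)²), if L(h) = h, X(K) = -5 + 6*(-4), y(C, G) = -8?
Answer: 3076/13 ≈ 236.62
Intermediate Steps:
X(K) = -29 (X(K) = -5 - 24 = -29)
(118*(-26) + L(y(7, 7)))/(X(-60) + (-7 + 11)²) = (118*(-26) - 8)/(-29 + (-7 + 11)²) = (-3068 - 8)/(-29 + 4²) = -3076/(-29 + 16) = -3076/(-13) = -3076*(-1/13) = 3076/13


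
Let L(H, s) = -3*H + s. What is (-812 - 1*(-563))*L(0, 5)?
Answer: -1245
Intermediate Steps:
L(H, s) = s - 3*H
(-812 - 1*(-563))*L(0, 5) = (-812 - 1*(-563))*(5 - 3*0) = (-812 + 563)*(5 + 0) = -249*5 = -1245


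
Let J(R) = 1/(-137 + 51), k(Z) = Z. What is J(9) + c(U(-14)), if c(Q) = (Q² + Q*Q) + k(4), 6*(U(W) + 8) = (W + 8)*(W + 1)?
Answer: 4643/86 ≈ 53.988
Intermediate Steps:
U(W) = -8 + (1 + W)*(8 + W)/6 (U(W) = -8 + ((W + 8)*(W + 1))/6 = -8 + ((8 + W)*(1 + W))/6 = -8 + ((1 + W)*(8 + W))/6 = -8 + (1 + W)*(8 + W)/6)
c(Q) = 4 + 2*Q² (c(Q) = (Q² + Q*Q) + 4 = (Q² + Q²) + 4 = 2*Q² + 4 = 4 + 2*Q²)
J(R) = -1/86 (J(R) = 1/(-86) = -1/86)
J(9) + c(U(-14)) = -1/86 + (4 + 2*(-20/3 + (⅙)*(-14)² + (3/2)*(-14))²) = -1/86 + (4 + 2*(-20/3 + (⅙)*196 - 21)²) = -1/86 + (4 + 2*(-20/3 + 98/3 - 21)²) = -1/86 + (4 + 2*5²) = -1/86 + (4 + 2*25) = -1/86 + (4 + 50) = -1/86 + 54 = 4643/86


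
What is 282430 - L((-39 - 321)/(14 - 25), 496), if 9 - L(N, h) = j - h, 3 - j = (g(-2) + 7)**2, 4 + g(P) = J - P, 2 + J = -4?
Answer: 281927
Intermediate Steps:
J = -6 (J = -2 - 4 = -6)
g(P) = -10 - P (g(P) = -4 + (-6 - P) = -10 - P)
j = 2 (j = 3 - ((-10 - 1*(-2)) + 7)**2 = 3 - ((-10 + 2) + 7)**2 = 3 - (-8 + 7)**2 = 3 - 1*(-1)**2 = 3 - 1*1 = 3 - 1 = 2)
L(N, h) = 7 + h (L(N, h) = 9 - (2 - h) = 9 + (-2 + h) = 7 + h)
282430 - L((-39 - 321)/(14 - 25), 496) = 282430 - (7 + 496) = 282430 - 1*503 = 282430 - 503 = 281927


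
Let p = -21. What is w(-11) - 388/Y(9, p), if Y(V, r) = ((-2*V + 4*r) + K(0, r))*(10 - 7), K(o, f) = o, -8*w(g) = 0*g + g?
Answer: 3235/1224 ≈ 2.6430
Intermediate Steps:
w(g) = -g/8 (w(g) = -(0*g + g)/8 = -(0 + g)/8 = -g/8)
Y(V, r) = -6*V + 12*r (Y(V, r) = ((-2*V + 4*r) + 0)*(10 - 7) = (-2*V + 4*r)*3 = -6*V + 12*r)
w(-11) - 388/Y(9, p) = -⅛*(-11) - 388/(-6*9 + 12*(-21)) = 11/8 - 388/(-54 - 252) = 11/8 - 388/(-306) = 11/8 - 388*(-1)/306 = 11/8 - 1*(-194/153) = 11/8 + 194/153 = 3235/1224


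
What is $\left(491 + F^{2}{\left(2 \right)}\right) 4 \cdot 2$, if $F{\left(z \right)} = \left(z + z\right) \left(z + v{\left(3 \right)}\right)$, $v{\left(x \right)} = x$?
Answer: $7128$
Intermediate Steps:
$F{\left(z \right)} = 2 z \left(3 + z\right)$ ($F{\left(z \right)} = \left(z + z\right) \left(z + 3\right) = 2 z \left(3 + z\right)$)
$\left(491 + F^{2}{\left(2 \right)}\right) 4 \cdot 2 = \left(491 + \left(2 \cdot 2 \left(3 + 2\right)\right)^{2}\right) 4 \cdot 2 = \left(491 + \left(2 \cdot 2 \cdot 5\right)^{2}\right) 8 = \left(491 + 20^{2}\right) 8 = \left(491 + 400\right) 8 = 891 \cdot 8 = 7128$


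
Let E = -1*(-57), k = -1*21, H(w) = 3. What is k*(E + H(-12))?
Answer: -1260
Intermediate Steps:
k = -21
E = 57
k*(E + H(-12)) = -21*(57 + 3) = -21*60 = -1260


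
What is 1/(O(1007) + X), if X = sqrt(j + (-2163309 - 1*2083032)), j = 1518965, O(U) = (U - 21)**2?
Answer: 243049/236291947448 - I*sqrt(170461)/236291947448 ≈ 1.0286e-6 - 1.7473e-9*I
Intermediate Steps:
O(U) = (-21 + U)**2
X = 4*I*sqrt(170461) (X = sqrt(1518965 + (-2163309 - 1*2083032)) = sqrt(1518965 + (-2163309 - 2083032)) = sqrt(1518965 - 4246341) = sqrt(-2727376) = 4*I*sqrt(170461) ≈ 1651.5*I)
1/(O(1007) + X) = 1/((-21 + 1007)**2 + 4*I*sqrt(170461)) = 1/(986**2 + 4*I*sqrt(170461)) = 1/(972196 + 4*I*sqrt(170461))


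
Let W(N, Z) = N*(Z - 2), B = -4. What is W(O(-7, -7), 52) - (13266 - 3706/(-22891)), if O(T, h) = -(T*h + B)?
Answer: -355180462/22891 ≈ -15516.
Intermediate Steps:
O(T, h) = 4 - T*h (O(T, h) = -(T*h - 4) = -(-4 + T*h) = 4 - T*h)
W(N, Z) = N*(-2 + Z)
W(O(-7, -7), 52) - (13266 - 3706/(-22891)) = (4 - 1*(-7)*(-7))*(-2 + 52) - (13266 - 3706/(-22891)) = (4 - 49)*50 - (13266 - 3706*(-1/22891)) = -45*50 - (13266 + 3706/22891) = -2250 - 1*303675712/22891 = -2250 - 303675712/22891 = -355180462/22891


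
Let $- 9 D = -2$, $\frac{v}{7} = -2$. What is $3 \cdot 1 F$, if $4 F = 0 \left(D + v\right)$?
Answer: $0$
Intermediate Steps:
$v = -14$ ($v = 7 \left(-2\right) = -14$)
$D = \frac{2}{9}$ ($D = \left(- \frac{1}{9}\right) \left(-2\right) = \frac{2}{9} \approx 0.22222$)
$F = 0$ ($F = \frac{0 \left(\frac{2}{9} - 14\right)}{4} = \frac{0 \left(- \frac{124}{9}\right)}{4} = \frac{1}{4} \cdot 0 = 0$)
$3 \cdot 1 F = 3 \cdot 1 \cdot 0 = 3 \cdot 0 = 0$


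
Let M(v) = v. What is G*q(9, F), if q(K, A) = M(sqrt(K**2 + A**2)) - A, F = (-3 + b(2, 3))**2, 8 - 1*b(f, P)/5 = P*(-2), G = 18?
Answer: -80802 + 18*sqrt(20151202) ≈ 0.16240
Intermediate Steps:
b(f, P) = 40 + 10*P (b(f, P) = 40 - 5*P*(-2) = 40 - (-10)*P = 40 + 10*P)
F = 4489 (F = (-3 + (40 + 10*3))**2 = (-3 + (40 + 30))**2 = (-3 + 70)**2 = 67**2 = 4489)
q(K, A) = sqrt(A**2 + K**2) - A (q(K, A) = sqrt(K**2 + A**2) - A = sqrt(A**2 + K**2) - A)
G*q(9, F) = 18*(sqrt(4489**2 + 9**2) - 1*4489) = 18*(sqrt(20151121 + 81) - 4489) = 18*(sqrt(20151202) - 4489) = 18*(-4489 + sqrt(20151202)) = -80802 + 18*sqrt(20151202)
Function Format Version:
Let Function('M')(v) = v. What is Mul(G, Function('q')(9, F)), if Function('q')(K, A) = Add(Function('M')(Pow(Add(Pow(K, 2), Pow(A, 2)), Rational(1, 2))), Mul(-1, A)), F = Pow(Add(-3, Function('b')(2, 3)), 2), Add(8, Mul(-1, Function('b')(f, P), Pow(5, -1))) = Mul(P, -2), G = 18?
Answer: Add(-80802, Mul(18, Pow(20151202, Rational(1, 2)))) ≈ 0.16240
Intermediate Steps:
Function('b')(f, P) = Add(40, Mul(10, P)) (Function('b')(f, P) = Add(40, Mul(-5, Mul(P, -2))) = Add(40, Mul(-5, Mul(-2, P))) = Add(40, Mul(10, P)))
F = 4489 (F = Pow(Add(-3, Add(40, Mul(10, 3))), 2) = Pow(Add(-3, Add(40, 30)), 2) = Pow(Add(-3, 70), 2) = Pow(67, 2) = 4489)
Function('q')(K, A) = Add(Pow(Add(Pow(A, 2), Pow(K, 2)), Rational(1, 2)), Mul(-1, A)) (Function('q')(K, A) = Add(Pow(Add(Pow(K, 2), Pow(A, 2)), Rational(1, 2)), Mul(-1, A)) = Add(Pow(Add(Pow(A, 2), Pow(K, 2)), Rational(1, 2)), Mul(-1, A)))
Mul(G, Function('q')(9, F)) = Mul(18, Add(Pow(Add(Pow(4489, 2), Pow(9, 2)), Rational(1, 2)), Mul(-1, 4489))) = Mul(18, Add(Pow(Add(20151121, 81), Rational(1, 2)), -4489)) = Mul(18, Add(Pow(20151202, Rational(1, 2)), -4489)) = Mul(18, Add(-4489, Pow(20151202, Rational(1, 2)))) = Add(-80802, Mul(18, Pow(20151202, Rational(1, 2))))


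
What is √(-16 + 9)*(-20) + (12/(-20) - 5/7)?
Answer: -46/35 - 20*I*√7 ≈ -1.3143 - 52.915*I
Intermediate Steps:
√(-16 + 9)*(-20) + (12/(-20) - 5/7) = √(-7)*(-20) + (12*(-1/20) - 5*⅐) = (I*√7)*(-20) + (-⅗ - 5/7) = -20*I*√7 - 46/35 = -46/35 - 20*I*√7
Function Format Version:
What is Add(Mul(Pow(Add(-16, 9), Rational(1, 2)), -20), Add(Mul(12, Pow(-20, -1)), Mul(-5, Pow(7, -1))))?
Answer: Add(Rational(-46, 35), Mul(-20, I, Pow(7, Rational(1, 2)))) ≈ Add(-1.3143, Mul(-52.915, I))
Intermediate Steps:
Add(Mul(Pow(Add(-16, 9), Rational(1, 2)), -20), Add(Mul(12, Pow(-20, -1)), Mul(-5, Pow(7, -1)))) = Add(Mul(Pow(-7, Rational(1, 2)), -20), Add(Mul(12, Rational(-1, 20)), Mul(-5, Rational(1, 7)))) = Add(Mul(Mul(I, Pow(7, Rational(1, 2))), -20), Add(Rational(-3, 5), Rational(-5, 7))) = Add(Mul(-20, I, Pow(7, Rational(1, 2))), Rational(-46, 35)) = Add(Rational(-46, 35), Mul(-20, I, Pow(7, Rational(1, 2))))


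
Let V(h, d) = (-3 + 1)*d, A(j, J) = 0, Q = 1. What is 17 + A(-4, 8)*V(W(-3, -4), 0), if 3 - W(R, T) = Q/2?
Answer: 17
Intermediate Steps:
W(R, T) = 5/2 (W(R, T) = 3 - 1/2 = 3 - 1*½ = 3 - ½ = 5/2)
V(h, d) = -2*d
17 + A(-4, 8)*V(W(-3, -4), 0) = 17 + 0*(-2*0) = 17 + 0*0 = 17 + 0 = 17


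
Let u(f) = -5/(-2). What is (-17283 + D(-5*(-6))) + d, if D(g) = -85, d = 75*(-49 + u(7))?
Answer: -41711/2 ≈ -20856.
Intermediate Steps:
u(f) = 5/2 (u(f) = -5*(-½) = 5/2)
d = -6975/2 (d = 75*(-49 + 5/2) = 75*(-93/2) = -6975/2 ≈ -3487.5)
(-17283 + D(-5*(-6))) + d = (-17283 - 85) - 6975/2 = -17368 - 6975/2 = -41711/2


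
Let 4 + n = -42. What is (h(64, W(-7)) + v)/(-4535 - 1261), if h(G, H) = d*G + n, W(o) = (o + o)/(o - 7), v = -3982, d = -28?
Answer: 485/483 ≈ 1.0041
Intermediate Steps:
n = -46 (n = -4 - 42 = -46)
W(o) = 2*o/(-7 + o) (W(o) = (2*o)/(-7 + o) = 2*o/(-7 + o))
h(G, H) = -46 - 28*G (h(G, H) = -28*G - 46 = -46 - 28*G)
(h(64, W(-7)) + v)/(-4535 - 1261) = ((-46 - 28*64) - 3982)/(-4535 - 1261) = ((-46 - 1792) - 3982)/(-5796) = (-1838 - 3982)*(-1/5796) = -5820*(-1/5796) = 485/483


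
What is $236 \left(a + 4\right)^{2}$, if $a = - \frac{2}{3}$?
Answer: $\frac{23600}{9} \approx 2622.2$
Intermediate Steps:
$a = - \frac{2}{3}$ ($a = \left(-2\right) \frac{1}{3} = - \frac{2}{3} \approx -0.66667$)
$236 \left(a + 4\right)^{2} = 236 \left(- \frac{2}{3} + 4\right)^{2} = 236 \left(\frac{10}{3}\right)^{2} = 236 \cdot \frac{100}{9} = \frac{23600}{9}$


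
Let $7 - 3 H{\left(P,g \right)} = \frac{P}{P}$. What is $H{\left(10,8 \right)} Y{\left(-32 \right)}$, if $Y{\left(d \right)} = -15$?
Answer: $-30$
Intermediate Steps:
$H{\left(P,g \right)} = 2$ ($H{\left(P,g \right)} = \frac{7}{3} - \frac{P \frac{1}{P}}{3} = \frac{7}{3} - \frac{1}{3} = 2$)
$H{\left(10,8 \right)} Y{\left(-32 \right)} = 2 \left(-15\right) = -30$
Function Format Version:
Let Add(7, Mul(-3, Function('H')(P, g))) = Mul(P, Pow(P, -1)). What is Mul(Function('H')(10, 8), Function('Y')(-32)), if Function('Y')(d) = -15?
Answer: -30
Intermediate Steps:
Function('H')(P, g) = 2 (Function('H')(P, g) = Add(Rational(7, 3), Mul(Rational(-1, 3), Mul(P, Pow(P, -1)))) = Add(Rational(7, 3), Mul(Rational(-1, 3), 1)) = Add(Rational(7, 3), Rational(-1, 3)) = 2)
Mul(Function('H')(10, 8), Function('Y')(-32)) = Mul(2, -15) = -30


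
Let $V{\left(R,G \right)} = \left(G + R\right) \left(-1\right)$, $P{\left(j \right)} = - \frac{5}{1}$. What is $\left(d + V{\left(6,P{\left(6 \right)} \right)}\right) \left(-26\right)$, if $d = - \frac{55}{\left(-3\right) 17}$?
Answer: $- \frac{104}{51} \approx -2.0392$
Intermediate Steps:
$P{\left(j \right)} = -5$ ($P{\left(j \right)} = \left(-5\right) 1 = -5$)
$V{\left(R,G \right)} = - G - R$
$d = \frac{55}{51}$ ($d = - \frac{55}{-51} = \left(-55\right) \left(- \frac{1}{51}\right) = \frac{55}{51} \approx 1.0784$)
$\left(d + V{\left(6,P{\left(6 \right)} \right)}\right) \left(-26\right) = \left(\frac{55}{51} - 1\right) \left(-26\right) = \frac{4}{51} \left(-26\right) = - \frac{104}{51}$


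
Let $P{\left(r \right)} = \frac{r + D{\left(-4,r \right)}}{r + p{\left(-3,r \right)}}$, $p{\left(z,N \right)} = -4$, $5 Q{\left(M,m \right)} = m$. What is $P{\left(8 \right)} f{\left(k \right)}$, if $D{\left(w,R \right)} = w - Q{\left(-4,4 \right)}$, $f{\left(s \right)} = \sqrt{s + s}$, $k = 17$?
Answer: $\frac{4 \sqrt{34}}{5} \approx 4.6648$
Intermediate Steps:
$Q{\left(M,m \right)} = \frac{m}{5}$
$f{\left(s \right)} = \sqrt{2} \sqrt{s}$ ($f{\left(s \right)} = \sqrt{2 s} = \sqrt{2} \sqrt{s}$)
$D{\left(w,R \right)} = - \frac{4}{5} + w$ ($D{\left(w,R \right)} = w - \frac{1}{5} \cdot 4 = w - \frac{4}{5} = - \frac{4}{5} + w$)
$P{\left(r \right)} = \frac{- \frac{24}{5} + r}{-4 + r}$ ($P{\left(r \right)} = \frac{r - \frac{24}{5}}{r - 4} = \frac{r - \frac{24}{5}}{-4 + r} = \frac{- \frac{24}{5} + r}{-4 + r}$)
$P{\left(8 \right)} f{\left(k \right)} = \frac{- \frac{24}{5} + 8}{-4 + 8} \sqrt{2} \sqrt{17} = \frac{1}{4} \cdot \frac{16}{5} \sqrt{34} = \frac{4 \sqrt{34}}{5}$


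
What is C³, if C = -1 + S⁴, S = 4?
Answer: 16581375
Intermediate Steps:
C = 255 (C = -1 + 4⁴ = -1 + 256 = 255)
C³ = 255³ = 16581375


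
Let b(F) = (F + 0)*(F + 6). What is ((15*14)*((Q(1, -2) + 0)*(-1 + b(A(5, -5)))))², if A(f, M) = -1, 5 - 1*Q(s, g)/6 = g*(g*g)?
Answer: 9658958400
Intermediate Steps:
Q(s, g) = 30 - 6*g³ (Q(s, g) = 30 - 6*g*g*g = 30 - 6*g*g² = 30 - 6*g³)
b(F) = F*(6 + F)
((15*14)*((Q(1, -2) + 0)*(-1 + b(A(5, -5)))))² = ((15*14)*(((30 - 6*(-2)³) + 0)*(-1 - (6 - 1))))² = (210*(((30 - 6*(-8)) + 0)*(-1 - 1*5)))² = (210*(((30 + 48) + 0)*(-1 - 5)))² = (210*((78 + 0)*(-6)))² = (210*(78*(-6)))² = (210*(-468))² = (-98280)² = 9658958400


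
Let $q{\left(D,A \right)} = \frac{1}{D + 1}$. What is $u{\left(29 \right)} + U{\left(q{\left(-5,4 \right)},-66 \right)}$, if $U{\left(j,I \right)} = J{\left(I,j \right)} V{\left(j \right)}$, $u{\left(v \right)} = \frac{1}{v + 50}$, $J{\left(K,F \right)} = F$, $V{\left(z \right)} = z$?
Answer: $\frac{95}{1264} \approx 0.075158$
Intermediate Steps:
$q{\left(D,A \right)} = \frac{1}{1 + D}$
$u{\left(v \right)} = \frac{1}{50 + v}$
$U{\left(j,I \right)} = j^{2}$ ($U{\left(j,I \right)} = j j = j^{2}$)
$u{\left(29 \right)} + U{\left(q{\left(-5,4 \right)},-66 \right)} = \frac{1}{50 + 29} + \left(\frac{1}{1 - 5}\right)^{2} = \frac{1}{79} + \left(\frac{1}{-4}\right)^{2} = \frac{1}{79} + \left(- \frac{1}{4}\right)^{2} = \frac{1}{79} + \frac{1}{16} = \frac{95}{1264}$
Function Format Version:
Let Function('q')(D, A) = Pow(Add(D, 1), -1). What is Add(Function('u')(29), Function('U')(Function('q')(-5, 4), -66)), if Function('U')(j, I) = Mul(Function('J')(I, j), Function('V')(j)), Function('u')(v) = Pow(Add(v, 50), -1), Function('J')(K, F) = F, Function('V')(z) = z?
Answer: Rational(95, 1264) ≈ 0.075158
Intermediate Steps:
Function('q')(D, A) = Pow(Add(1, D), -1)
Function('u')(v) = Pow(Add(50, v), -1)
Function('U')(j, I) = Pow(j, 2) (Function('U')(j, I) = Mul(j, j) = Pow(j, 2))
Add(Function('u')(29), Function('U')(Function('q')(-5, 4), -66)) = Add(Pow(Add(50, 29), -1), Pow(Pow(Add(1, -5), -1), 2)) = Add(Pow(79, -1), Pow(Pow(-4, -1), 2)) = Add(Rational(1, 79), Pow(Rational(-1, 4), 2)) = Add(Rational(1, 79), Rational(1, 16)) = Rational(95, 1264)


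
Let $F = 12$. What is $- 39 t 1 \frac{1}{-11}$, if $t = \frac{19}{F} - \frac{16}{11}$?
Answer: $\frac{221}{484} \approx 0.45661$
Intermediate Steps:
$t = \frac{17}{132}$ ($t = \frac{19}{12} - \frac{16}{11} = \frac{17}{132} \approx 0.12879$)
$- 39 t 1 \frac{1}{-11} = \left(-39\right) \frac{17}{132} \cdot 1 \frac{1}{-11} = - \frac{221 \cdot 1 \left(- \frac{1}{11}\right)}{44} = \left(- \frac{221}{44}\right) \left(- \frac{1}{11}\right) = \frac{221}{484}$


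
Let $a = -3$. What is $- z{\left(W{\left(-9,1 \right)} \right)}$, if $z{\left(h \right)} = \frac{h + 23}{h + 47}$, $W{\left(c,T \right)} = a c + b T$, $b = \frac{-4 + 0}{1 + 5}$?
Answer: $- \frac{37}{55} \approx -0.67273$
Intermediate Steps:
$b = - \frac{2}{3}$ ($b = - \frac{4}{6} = \left(-4\right) \frac{1}{6} = - \frac{2}{3} \approx -0.66667$)
$W{\left(c,T \right)} = - 3 c - \frac{2 T}{3}$
$z{\left(h \right)} = \frac{23 + h}{47 + h}$
$- z{\left(W{\left(-9,1 \right)} \right)} = - \frac{23 - - \frac{79}{3}}{47 - - \frac{79}{3}} = - \frac{23 + \left(27 - \frac{2}{3}\right)}{47 + \left(27 - \frac{2}{3}\right)} = - \frac{23 + \frac{79}{3}}{47 + \frac{79}{3}} = - \frac{148}{\frac{220}{3} \cdot 3} = - \frac{3 \cdot 148}{220 \cdot 3} = \left(-1\right) \frac{37}{55} = - \frac{37}{55}$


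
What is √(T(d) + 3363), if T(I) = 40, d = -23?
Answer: √3403 ≈ 58.335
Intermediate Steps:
√(T(d) + 3363) = √(40 + 3363) = √3403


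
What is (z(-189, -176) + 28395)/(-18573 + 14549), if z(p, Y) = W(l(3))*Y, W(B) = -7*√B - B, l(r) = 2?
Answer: -28747/4024 - 154*√2/503 ≈ -7.5769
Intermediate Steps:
W(B) = -B - 7*√B
z(p, Y) = Y*(-2 - 7*√2) (z(p, Y) = (-1*2 - 7*√2)*Y = (-2 - 7*√2)*Y = Y*(-2 - 7*√2))
(z(-189, -176) + 28395)/(-18573 + 14549) = (-1*(-176)*(2 + 7*√2) + 28395)/(-18573 + 14549) = ((352 + 1232*√2) + 28395)/(-4024) = (28747 + 1232*√2)*(-1/4024) = -28747/4024 - 154*√2/503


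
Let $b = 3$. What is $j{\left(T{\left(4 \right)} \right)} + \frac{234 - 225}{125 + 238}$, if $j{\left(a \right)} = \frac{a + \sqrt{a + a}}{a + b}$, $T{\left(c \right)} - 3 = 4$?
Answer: $\frac{877}{1210} + \frac{\sqrt{14}}{10} \approx 1.099$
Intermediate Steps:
$T{\left(c \right)} = 7$ ($T{\left(c \right)} = 3 + 4 = 7$)
$j{\left(a \right)} = \frac{a + \sqrt{2} \sqrt{a}}{3 + a}$ ($j{\left(a \right)} = \frac{a + \sqrt{a + a}}{a + 3} = \frac{a + \sqrt{2 a}}{3 + a} = \frac{a + \sqrt{2} \sqrt{a}}{3 + a}$)
$j{\left(T{\left(4 \right)} \right)} + \frac{234 - 225}{125 + 238} = \frac{7 + \sqrt{2} \sqrt{7}}{3 + 7} + \frac{234 - 225}{125 + 238} = \frac{7 + \sqrt{14}}{10} + \frac{234 - 225}{363} = \frac{7 + \sqrt{14}}{10} + \frac{1}{363} \cdot 9 = \left(\frac{7}{10} + \frac{\sqrt{14}}{10}\right) + \frac{3}{121} = \frac{877}{1210} + \frac{\sqrt{14}}{10}$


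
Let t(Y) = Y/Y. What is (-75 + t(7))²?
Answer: 5476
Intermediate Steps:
t(Y) = 1
(-75 + t(7))² = (-75 + 1)² = (-74)² = 5476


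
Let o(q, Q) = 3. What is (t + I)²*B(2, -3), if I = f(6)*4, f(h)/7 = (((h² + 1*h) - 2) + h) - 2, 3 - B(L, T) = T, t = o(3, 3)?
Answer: 9151350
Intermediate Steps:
t = 3
B(L, T) = 3 - T
f(h) = -28 + 7*h² + 14*h (f(h) = 7*((((h² + 1*h) - 2) + h) - 2) = 7*((((h² + h) - 2) + h) - 2) = 7*((((h + h²) - 2) + h) - 2) = 7*(((-2 + h + h²) + h) - 2) = 7*((-2 + h² + 2*h) - 2) = 7*(-4 + h² + 2*h) = -28 + 7*h² + 14*h)
I = 1232 (I = (-28 + 7*6² + 14*6)*4 = (-28 + 7*36 + 84)*4 = (-28 + 252 + 84)*4 = 308*4 = 1232)
(t + I)²*B(2, -3) = (3 + 1232)²*(3 - 1*(-3)) = 1235²*(3 + 3) = 1525225*6 = 9151350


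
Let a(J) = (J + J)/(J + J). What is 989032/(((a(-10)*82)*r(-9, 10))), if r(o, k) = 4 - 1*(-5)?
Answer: 494516/369 ≈ 1340.2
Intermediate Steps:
r(o, k) = 9 (r(o, k) = 4 + 5 = 9)
a(J) = 1 (a(J) = (2*J)/((2*J)) = (2*J)*(1/(2*J)) = 1)
989032/(((a(-10)*82)*r(-9, 10))) = 989032/(((1*82)*9)) = 989032/((82*9)) = 989032/738 = 989032*(1/738) = 494516/369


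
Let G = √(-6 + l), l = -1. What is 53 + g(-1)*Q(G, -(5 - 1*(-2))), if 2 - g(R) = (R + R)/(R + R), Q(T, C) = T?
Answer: 53 + I*√7 ≈ 53.0 + 2.6458*I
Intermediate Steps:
G = I*√7 (G = √(-6 - 1) = √(-7) = I*√7 ≈ 2.6458*I)
g(R) = 1 (g(R) = 2 - (R + R)/(R + R) = 2 - 2*R/(2*R) = 2 - 2*R*1/(2*R) = 2 - 1*1 = 2 - 1 = 1)
53 + g(-1)*Q(G, -(5 - 1*(-2))) = 53 + 1*(I*√7) = 53 + I*√7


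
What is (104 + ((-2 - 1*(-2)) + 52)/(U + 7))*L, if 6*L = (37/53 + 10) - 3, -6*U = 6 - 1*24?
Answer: 37128/265 ≈ 140.11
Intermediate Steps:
U = 3 (U = -(6 - 1*24)/6 = -(6 - 24)/6 = -⅙*(-18) = 3)
L = 68/53 (L = ((37/53 + 10) - 3)/6 = (567/53 - 3)/6 = (⅙)*(408/53) = 68/53 ≈ 1.2830)
(104 + ((-2 - 1*(-2)) + 52)/(U + 7))*L = (104 + ((-2 - 1*(-2)) + 52)/(3 + 7))*(68/53) = (104 + ((-2 + 2) + 52)/10)*(68/53) = (104 + (0 + 52)*(⅒))*(68/53) = (104 + 52*(⅒))*(68/53) = (104 + 26/5)*(68/53) = (546/5)*(68/53) = 37128/265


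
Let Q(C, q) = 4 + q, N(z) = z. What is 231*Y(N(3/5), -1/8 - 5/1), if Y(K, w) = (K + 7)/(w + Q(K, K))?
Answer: -3344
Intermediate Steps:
Y(K, w) = (7 + K)/(4 + K + w) (Y(K, w) = (K + 7)/(w + (4 + K)) = (7 + K)/(4 + K + w))
231*Y(N(3/5), -1/8 - 5/1) = 231*((7 + 3/5)/(4 + 3/5 + (-1/8 - 5/1))) = 231*((7 + 3*(⅕))/(4 + 3*(⅕) + (-1*⅛ - 5*1))) = 231*((7 + ⅗)/(4 + ⅗ + (-⅛ - 5))) = 231*((38/5)/(4 + ⅗ - 41/8)) = 231*((38/5)/(-21/40)) = 231*(-40/21*38/5) = 231*(-304/21) = -3344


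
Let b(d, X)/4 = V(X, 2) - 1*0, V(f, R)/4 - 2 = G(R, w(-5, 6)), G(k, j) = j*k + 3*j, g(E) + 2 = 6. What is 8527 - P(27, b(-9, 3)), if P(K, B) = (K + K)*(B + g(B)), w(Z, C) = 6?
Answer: -19337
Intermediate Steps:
g(E) = 4 (g(E) = -2 + 6 = 4)
G(k, j) = 3*j + j*k
V(f, R) = 80 + 24*R (V(f, R) = 8 + 4*(6*(3 + R)) = 8 + 4*(18 + 6*R) = 8 + (72 + 24*R) = 80 + 24*R)
b(d, X) = 512 (b(d, X) = 4*((80 + 24*2) - 1*0) = 4*((80 + 48) + 0) = 4*(128 + 0) = 4*128 = 512)
P(K, B) = 2*K*(4 + B) (P(K, B) = (K + K)*(B + 4) = (2*K)*(4 + B) = 2*K*(4 + B))
8527 - P(27, b(-9, 3)) = 8527 - 2*27*(4 + 512) = 8527 - 2*27*516 = 8527 - 1*27864 = 8527 - 27864 = -19337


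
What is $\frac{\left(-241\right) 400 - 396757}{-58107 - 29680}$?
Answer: $\frac{70451}{12541} \approx 5.6177$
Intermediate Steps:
$\frac{\left(-241\right) 400 - 396757}{-58107 - 29680} = \frac{-96400 - 396757}{-87787} = \left(-493157\right) \left(- \frac{1}{87787}\right) = \frac{70451}{12541}$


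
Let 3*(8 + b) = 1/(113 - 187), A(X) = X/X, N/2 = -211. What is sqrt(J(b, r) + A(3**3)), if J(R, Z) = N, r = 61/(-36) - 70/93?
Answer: I*sqrt(421) ≈ 20.518*I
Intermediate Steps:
N = -422 (N = 2*(-211) = -422)
A(X) = 1
r = -2731/1116 (r = 61*(-1/36) - 70*1/93 = -61/36 - 70/93 = -2731/1116 ≈ -2.4471)
b = -1777/222 (b = -8 + 1/(3*(113 - 187)) = -8 + (1/3)/(-74) = -8 + (1/3)*(-1/74) = -8 - 1/222 = -1777/222 ≈ -8.0045)
J(R, Z) = -422
sqrt(J(b, r) + A(3**3)) = sqrt(-422 + 1) = sqrt(-421) = I*sqrt(421)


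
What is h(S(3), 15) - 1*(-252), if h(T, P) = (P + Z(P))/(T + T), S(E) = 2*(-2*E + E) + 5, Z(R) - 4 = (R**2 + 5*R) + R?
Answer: 85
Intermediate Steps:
Z(R) = 4 + R**2 + 6*R (Z(R) = 4 + ((R**2 + 5*R) + R) = 4 + (R**2 + 6*R) = 4 + R**2 + 6*R)
S(E) = 5 - 2*E (S(E) = 2*(-E) + 5 = -2*E + 5 = 5 - 2*E)
h(T, P) = (4 + P**2 + 7*P)/(2*T) (h(T, P) = (P + (4 + P**2 + 6*P))/(T + T) = (4 + P**2 + 7*P)/((2*T)) = (4 + P**2 + 7*P)*(1/(2*T)) = (4 + P**2 + 7*P)/(2*T))
h(S(3), 15) - 1*(-252) = (4 + 15**2 + 7*15)/(2*(5 - 2*3)) - 1*(-252) = (4 + 225 + 105)/(2*(5 - 6)) + 252 = (1/2)*334/(-1) + 252 = (1/2)*(-1)*334 + 252 = -167 + 252 = 85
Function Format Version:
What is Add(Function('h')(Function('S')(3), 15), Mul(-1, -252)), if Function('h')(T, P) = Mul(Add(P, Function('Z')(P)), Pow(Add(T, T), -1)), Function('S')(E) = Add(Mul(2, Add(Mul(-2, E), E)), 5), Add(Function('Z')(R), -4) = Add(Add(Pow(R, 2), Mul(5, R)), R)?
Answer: 85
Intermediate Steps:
Function('Z')(R) = Add(4, Pow(R, 2), Mul(6, R)) (Function('Z')(R) = Add(4, Add(Add(Pow(R, 2), Mul(5, R)), R)) = Add(4, Add(Pow(R, 2), Mul(6, R))) = Add(4, Pow(R, 2), Mul(6, R)))
Function('S')(E) = Add(5, Mul(-2, E)) (Function('S')(E) = Add(Mul(2, Mul(-1, E)), 5) = Add(Mul(-2, E), 5) = Add(5, Mul(-2, E)))
Function('h')(T, P) = Mul(Rational(1, 2), Pow(T, -1), Add(4, Pow(P, 2), Mul(7, P))) (Function('h')(T, P) = Mul(Add(P, Add(4, Pow(P, 2), Mul(6, P))), Pow(Add(T, T), -1)) = Mul(Add(4, Pow(P, 2), Mul(7, P)), Pow(Mul(2, T), -1)) = Mul(Add(4, Pow(P, 2), Mul(7, P)), Mul(Rational(1, 2), Pow(T, -1))) = Mul(Rational(1, 2), Pow(T, -1), Add(4, Pow(P, 2), Mul(7, P))))
Add(Function('h')(Function('S')(3), 15), Mul(-1, -252)) = Add(Mul(Rational(1, 2), Pow(Add(5, Mul(-2, 3)), -1), Add(4, Pow(15, 2), Mul(7, 15))), Mul(-1, -252)) = Add(Mul(Rational(1, 2), Pow(Add(5, -6), -1), Add(4, 225, 105)), 252) = Add(Mul(Rational(1, 2), Pow(-1, -1), 334), 252) = Add(Mul(Rational(1, 2), -1, 334), 252) = Add(-167, 252) = 85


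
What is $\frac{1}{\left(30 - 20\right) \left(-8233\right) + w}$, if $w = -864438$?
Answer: $- \frac{1}{946768} \approx -1.0562 \cdot 10^{-6}$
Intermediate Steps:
$\frac{1}{\left(30 - 20\right) \left(-8233\right) + w} = \frac{1}{\left(30 - 20\right) \left(-8233\right) - 864438} = \frac{1}{10 \left(-8233\right) - 864438} = \frac{1}{-82330 - 864438} = \frac{1}{-946768} = - \frac{1}{946768}$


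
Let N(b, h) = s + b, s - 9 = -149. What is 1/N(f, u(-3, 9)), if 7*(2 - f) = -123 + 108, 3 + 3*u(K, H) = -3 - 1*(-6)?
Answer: -7/951 ≈ -0.0073607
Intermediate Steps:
s = -140 (s = 9 - 149 = -140)
u(K, H) = 0 (u(K, H) = -1 + (-3 - 1*(-6))/3 = -1 + (-3 + 6)/3 = -1 + (⅓)*3 = -1 + 1 = 0)
f = 29/7 (f = 2 - (-123 + 108)/7 = 2 - ⅐*(-15) = 2 + 15/7 = 29/7 ≈ 4.1429)
N(b, h) = -140 + b
1/N(f, u(-3, 9)) = 1/(-140 + 29/7) = 1/(-951/7) = -7/951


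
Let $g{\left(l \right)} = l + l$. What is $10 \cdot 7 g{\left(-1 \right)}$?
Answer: $-140$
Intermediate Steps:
$g{\left(l \right)} = 2 l$
$10 \cdot 7 g{\left(-1 \right)} = 10 \cdot 7 \cdot 2 \left(-1\right) = 70 \left(-2\right) = -140$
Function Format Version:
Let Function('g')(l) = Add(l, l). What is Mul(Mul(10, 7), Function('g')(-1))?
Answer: -140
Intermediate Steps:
Function('g')(l) = Mul(2, l)
Mul(Mul(10, 7), Function('g')(-1)) = Mul(Mul(10, 7), Mul(2, -1)) = Mul(70, -2) = -140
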